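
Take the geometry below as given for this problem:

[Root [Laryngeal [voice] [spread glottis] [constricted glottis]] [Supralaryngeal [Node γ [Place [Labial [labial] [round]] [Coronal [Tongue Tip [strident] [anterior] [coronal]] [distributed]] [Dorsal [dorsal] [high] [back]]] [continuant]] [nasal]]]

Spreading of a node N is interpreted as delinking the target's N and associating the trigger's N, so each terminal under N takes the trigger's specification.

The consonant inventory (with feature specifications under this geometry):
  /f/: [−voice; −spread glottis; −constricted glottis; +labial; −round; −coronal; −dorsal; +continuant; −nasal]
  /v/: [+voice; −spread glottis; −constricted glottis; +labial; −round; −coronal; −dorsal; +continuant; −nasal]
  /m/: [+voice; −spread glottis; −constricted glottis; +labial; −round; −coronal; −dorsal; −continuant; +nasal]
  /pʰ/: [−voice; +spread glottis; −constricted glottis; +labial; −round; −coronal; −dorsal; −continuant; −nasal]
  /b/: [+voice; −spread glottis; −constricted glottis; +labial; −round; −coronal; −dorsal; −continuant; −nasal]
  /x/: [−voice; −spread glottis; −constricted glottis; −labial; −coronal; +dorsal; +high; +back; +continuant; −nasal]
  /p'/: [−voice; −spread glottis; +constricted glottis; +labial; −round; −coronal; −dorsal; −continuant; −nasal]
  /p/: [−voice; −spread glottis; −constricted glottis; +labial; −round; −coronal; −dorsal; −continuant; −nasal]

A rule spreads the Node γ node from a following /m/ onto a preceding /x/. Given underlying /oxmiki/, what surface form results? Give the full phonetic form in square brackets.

Terminals under Node γ in this geometry: [labial], [round], [strident], [anterior], [coronal], [distributed], [dorsal], [high], [back], [continuant].
After delinking /x/'s Node γ and linking /m/'s, the affected terminals become [+labial], [−round], [−coronal], [−dorsal], [−continuant]; [voice], [spread glottis], [constricted glottis], … (outside Node γ) are retained from /x/.
Among the inventory, only /p/ has exactly this specification, giving the surface form [opmiki].

[opmiki]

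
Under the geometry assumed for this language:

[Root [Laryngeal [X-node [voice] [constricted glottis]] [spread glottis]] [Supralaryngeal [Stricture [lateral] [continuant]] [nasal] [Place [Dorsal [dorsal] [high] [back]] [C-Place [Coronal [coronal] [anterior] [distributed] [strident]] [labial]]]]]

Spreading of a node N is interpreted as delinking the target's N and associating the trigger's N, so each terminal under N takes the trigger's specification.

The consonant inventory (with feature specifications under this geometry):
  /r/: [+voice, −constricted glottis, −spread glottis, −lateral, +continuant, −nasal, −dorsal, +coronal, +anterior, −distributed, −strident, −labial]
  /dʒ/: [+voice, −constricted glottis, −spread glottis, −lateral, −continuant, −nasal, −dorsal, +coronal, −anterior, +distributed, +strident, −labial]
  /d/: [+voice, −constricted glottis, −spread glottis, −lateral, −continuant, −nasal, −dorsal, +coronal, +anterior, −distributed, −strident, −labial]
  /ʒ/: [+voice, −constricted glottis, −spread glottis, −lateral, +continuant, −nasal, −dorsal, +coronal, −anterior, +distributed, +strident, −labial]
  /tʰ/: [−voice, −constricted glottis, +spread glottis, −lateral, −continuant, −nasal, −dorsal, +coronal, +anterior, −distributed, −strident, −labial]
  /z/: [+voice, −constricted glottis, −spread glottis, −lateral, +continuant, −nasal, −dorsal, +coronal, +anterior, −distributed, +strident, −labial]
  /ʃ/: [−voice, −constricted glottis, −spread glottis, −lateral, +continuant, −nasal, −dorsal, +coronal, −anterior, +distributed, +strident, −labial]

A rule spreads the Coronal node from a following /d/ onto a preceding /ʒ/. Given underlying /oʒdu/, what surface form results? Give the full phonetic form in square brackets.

The Coronal node dominates the terminals [coronal], [anterior], [distributed], [strident].
Spreading Coronal from /d/ onto /ʒ/ replaces those values with /d/'s: [+coronal], [+anterior], [−distributed], [−strident]. Features outside Coronal ([voice], [constricted glottis], [spread glottis], …) stay as in /ʒ/.
This feature bundle is that of [r], so /oʒdu/ surfaces as [ordu].

[ordu]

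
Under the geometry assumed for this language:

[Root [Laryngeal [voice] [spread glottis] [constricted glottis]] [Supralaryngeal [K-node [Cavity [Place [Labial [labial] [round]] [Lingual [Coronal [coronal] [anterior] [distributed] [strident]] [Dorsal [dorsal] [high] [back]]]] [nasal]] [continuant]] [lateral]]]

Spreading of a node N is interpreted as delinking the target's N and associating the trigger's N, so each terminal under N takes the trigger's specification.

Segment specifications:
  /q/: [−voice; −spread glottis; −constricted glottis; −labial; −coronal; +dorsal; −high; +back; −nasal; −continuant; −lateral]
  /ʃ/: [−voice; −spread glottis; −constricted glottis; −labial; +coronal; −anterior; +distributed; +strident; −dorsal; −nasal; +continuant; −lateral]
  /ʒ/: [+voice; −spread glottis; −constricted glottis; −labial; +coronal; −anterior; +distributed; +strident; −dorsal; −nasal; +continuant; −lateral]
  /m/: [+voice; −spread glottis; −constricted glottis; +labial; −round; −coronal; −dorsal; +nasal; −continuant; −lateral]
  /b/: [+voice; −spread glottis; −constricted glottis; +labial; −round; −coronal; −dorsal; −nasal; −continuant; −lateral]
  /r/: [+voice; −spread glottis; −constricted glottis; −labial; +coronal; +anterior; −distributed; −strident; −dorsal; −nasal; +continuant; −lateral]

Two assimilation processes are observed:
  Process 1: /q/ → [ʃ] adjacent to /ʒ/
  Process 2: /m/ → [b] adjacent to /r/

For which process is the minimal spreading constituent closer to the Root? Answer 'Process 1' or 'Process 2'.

Process 1

Process 1 alters [continuant], [coronal], [anterior], [distributed], [strident], [dorsal], [high], [back]; the lowest common ancestor is K-node (depth 2 from Root).
Process 2: the feature that changes is [nasal]; the minimal node is [nasal] (depth 4).
K-node (depth 2) sits above [nasal] (depth 4), making Process 1 the one with the higher spreading node.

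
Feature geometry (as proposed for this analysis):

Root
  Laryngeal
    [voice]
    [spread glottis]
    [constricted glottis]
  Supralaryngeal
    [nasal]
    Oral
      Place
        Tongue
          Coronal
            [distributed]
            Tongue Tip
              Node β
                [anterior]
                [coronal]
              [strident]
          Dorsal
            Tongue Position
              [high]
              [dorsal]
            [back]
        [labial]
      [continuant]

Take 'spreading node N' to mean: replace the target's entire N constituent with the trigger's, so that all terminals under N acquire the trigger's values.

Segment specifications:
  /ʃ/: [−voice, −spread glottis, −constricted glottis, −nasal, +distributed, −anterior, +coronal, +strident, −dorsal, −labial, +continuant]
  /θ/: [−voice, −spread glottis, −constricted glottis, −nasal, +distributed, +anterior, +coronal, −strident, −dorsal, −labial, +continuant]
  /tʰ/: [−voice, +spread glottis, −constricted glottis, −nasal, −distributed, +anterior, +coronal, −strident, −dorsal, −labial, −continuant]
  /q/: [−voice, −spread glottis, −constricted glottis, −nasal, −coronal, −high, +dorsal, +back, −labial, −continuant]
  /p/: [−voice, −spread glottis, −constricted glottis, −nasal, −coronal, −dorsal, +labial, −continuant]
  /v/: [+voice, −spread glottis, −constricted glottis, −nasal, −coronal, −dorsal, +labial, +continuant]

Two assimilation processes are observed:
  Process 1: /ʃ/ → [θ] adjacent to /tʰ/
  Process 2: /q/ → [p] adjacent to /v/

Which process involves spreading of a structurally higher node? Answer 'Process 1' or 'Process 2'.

Process 2

Process 1 alters [anterior], [strident]; the lowest common ancestor is Tongue Tip (depth 6 from Root).
Process 2 alters [labial], [dorsal], [high], [back]; the lowest common ancestor is Place (depth 3 from Root).
Place is closer to Root than Tongue Tip, so Process 2 spreads the higher node.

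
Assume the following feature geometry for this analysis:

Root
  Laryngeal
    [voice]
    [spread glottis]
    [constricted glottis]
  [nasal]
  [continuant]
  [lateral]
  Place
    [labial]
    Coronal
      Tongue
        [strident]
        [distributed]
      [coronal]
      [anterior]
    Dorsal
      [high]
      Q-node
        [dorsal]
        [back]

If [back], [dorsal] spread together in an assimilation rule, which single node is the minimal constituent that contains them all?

Q-node

[back] lies under Q-node (below Place).
[dorsal] lies under Q-node (below Place).
Q-node is the lowest common ancestor — every listed feature sits under it, and no single subconstituent of Q-node covers them all.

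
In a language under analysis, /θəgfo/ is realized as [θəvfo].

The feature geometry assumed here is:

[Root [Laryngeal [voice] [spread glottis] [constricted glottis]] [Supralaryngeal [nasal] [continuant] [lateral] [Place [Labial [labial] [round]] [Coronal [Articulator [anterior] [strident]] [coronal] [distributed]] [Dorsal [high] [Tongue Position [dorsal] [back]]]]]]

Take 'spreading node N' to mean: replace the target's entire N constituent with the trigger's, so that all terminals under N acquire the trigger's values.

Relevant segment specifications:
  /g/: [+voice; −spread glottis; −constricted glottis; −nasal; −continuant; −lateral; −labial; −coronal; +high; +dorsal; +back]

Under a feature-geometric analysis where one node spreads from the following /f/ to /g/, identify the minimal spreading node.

Feature comparison: [continuant], [labial], [round], [dorsal], [high], [back] differ between /g/ and [v]; the remaining terminals match.
Tracing each changed feature up the tree, the paths first meet at Supralaryngeal; any lower node misses at least one of them.
Delinking /g/'s Supralaryngeal and associating /f/'s Supralaryngeal gives precisely the feature bundle of [v].
Had Root spread, [voice] would have taken /f/'s value; it stays as in /g/, confirming the spreading constituent is exactly Supralaryngeal.

Supralaryngeal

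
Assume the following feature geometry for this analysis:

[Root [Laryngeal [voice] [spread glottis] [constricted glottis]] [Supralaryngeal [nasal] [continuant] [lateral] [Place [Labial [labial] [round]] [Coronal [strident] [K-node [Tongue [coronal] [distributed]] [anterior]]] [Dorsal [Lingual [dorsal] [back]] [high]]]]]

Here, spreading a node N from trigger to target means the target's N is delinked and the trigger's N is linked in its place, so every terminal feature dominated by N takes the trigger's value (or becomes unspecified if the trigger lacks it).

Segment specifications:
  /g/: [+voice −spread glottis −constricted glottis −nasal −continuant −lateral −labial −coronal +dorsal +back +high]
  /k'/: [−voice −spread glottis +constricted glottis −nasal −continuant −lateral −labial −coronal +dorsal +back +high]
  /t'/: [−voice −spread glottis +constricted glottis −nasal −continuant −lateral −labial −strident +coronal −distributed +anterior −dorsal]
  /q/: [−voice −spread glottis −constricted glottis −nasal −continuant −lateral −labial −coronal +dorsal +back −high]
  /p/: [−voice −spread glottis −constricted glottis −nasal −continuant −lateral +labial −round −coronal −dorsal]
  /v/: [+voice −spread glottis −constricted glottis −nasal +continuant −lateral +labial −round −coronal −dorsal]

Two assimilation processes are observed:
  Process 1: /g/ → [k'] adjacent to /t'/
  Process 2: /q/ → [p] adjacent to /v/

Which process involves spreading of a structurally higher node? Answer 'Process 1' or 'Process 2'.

Process 1

Process 1 alters [voice], [constricted glottis]; the lowest common ancestor is Laryngeal (depth 1 from Root).
Process 2 alters [labial], [round], [dorsal], [high], [back]; the lowest common ancestor is Place (depth 2 from Root).
Laryngeal is closer to Root than Place, so Process 1 spreads the higher node.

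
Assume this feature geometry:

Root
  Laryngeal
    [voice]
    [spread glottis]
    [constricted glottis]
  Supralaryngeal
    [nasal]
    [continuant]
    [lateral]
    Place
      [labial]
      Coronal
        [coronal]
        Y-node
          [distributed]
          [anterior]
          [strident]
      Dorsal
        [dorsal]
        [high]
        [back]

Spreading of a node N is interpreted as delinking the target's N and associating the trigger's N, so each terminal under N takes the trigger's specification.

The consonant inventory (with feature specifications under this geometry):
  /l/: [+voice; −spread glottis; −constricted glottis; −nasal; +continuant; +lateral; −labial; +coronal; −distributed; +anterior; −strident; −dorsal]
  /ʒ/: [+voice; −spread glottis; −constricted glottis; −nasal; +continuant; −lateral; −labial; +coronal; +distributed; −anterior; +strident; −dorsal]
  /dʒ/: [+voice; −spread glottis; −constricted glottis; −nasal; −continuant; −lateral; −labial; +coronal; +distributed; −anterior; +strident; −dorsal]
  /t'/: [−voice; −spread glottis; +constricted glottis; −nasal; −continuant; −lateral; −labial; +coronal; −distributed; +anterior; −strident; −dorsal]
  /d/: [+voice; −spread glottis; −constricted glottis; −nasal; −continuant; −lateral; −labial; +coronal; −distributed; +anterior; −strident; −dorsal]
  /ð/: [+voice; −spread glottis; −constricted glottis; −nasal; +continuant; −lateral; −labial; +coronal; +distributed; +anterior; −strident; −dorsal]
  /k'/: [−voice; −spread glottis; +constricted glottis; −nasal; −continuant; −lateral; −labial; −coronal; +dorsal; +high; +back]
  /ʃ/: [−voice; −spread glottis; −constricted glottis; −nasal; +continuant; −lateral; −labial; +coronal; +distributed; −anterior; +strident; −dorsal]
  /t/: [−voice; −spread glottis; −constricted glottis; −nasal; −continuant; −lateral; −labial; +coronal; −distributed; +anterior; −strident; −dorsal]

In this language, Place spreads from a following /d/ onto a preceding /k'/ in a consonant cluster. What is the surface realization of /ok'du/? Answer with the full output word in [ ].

Terminals under Place in this geometry: [labial], [coronal], [distributed], [anterior], [strident], [dorsal], [high], [back].
The target acquires /d/'s values for everything under Place — [−labial], [+coronal], [−distributed], [+anterior], [−strident], [−dorsal] — while keeping its own [voice], [spread glottis], [constricted glottis], ….
Among the inventory, only /t'/ has exactly this specification, giving the surface form [ot'du].

[ot'du]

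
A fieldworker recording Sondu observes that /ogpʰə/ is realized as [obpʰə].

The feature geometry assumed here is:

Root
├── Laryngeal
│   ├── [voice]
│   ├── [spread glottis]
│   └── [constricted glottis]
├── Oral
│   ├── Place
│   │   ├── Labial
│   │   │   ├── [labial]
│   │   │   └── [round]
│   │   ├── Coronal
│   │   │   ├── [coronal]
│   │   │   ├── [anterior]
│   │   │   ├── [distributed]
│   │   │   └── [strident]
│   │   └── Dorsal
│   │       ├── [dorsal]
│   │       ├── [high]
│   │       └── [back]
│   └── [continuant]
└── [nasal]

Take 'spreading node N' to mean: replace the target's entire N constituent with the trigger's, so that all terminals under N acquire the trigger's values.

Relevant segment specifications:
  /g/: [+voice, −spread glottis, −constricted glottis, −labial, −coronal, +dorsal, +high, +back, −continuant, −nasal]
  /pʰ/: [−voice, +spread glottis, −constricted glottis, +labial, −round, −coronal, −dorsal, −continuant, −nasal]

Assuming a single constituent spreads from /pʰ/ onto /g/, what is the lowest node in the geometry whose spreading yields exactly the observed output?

Place

Feature comparison: [labial], [round], [dorsal], [high], [back] differ between /g/ and [b]; the remaining terminals match.
In this geometry the lowest node dominating all of them is Place: every daughter of Place dominates only a proper subset, so no lower node suffices.
If Place spreads, every terminal under it takes /pʰ/'s value, producing [b] as observed.
[spread glottis], [voice] stay as in /g/ although /pʰ/ differs there, so no node dominating them spread; among the remaining candidates Place is the lowest that derives the output.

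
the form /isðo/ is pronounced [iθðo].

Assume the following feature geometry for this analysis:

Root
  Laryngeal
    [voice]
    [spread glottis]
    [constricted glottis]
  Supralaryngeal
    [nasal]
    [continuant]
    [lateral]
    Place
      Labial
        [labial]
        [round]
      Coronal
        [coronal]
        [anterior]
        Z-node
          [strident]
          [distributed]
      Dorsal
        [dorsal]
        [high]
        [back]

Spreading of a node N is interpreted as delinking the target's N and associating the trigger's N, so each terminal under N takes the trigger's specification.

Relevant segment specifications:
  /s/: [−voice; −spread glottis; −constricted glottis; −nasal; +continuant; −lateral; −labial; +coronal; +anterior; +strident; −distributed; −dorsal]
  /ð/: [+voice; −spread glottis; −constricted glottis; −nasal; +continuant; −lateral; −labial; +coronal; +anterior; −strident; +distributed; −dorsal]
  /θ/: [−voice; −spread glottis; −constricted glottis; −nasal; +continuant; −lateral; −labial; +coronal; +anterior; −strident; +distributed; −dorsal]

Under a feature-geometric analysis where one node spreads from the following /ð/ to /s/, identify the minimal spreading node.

Z-node

Comparing /s/ with its surface form [θ], the features that change are [distributed], [strident].
Tracing each changed feature up the tree, the paths first meet at Z-node; any lower node misses at least one of them.
Spreading Z-node from /ð/ overwrites each of those terminals with /ð/'s values, yielding exactly [θ].
[voice] stays as in /s/ although /ð/ differs there, so no node dominating it spread; among the remaining candidates Z-node is the lowest that derives the output.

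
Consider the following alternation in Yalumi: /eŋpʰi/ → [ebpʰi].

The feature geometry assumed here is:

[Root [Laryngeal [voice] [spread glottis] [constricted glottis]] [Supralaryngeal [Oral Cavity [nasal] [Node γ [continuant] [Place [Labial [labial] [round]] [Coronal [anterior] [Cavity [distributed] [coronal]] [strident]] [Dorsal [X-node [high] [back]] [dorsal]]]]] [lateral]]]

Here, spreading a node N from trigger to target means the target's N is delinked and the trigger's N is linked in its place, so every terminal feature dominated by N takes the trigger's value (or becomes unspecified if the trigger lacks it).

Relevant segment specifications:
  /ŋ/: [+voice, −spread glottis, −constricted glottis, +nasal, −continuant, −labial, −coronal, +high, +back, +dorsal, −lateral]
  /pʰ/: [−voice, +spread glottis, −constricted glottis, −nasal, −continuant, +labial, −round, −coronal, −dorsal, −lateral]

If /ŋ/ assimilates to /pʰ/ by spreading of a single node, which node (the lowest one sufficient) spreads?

Oral Cavity

The alternation /ŋ/ → [b] changes [nasal], [labial], [round], [dorsal], [high], [back] and nothing else.
The smallest constituent containing every changed terminal is Oral Cavity — each of its daughters lacks at least one of the affected features.
Delinking /ŋ/'s Oral Cavity and associating /pʰ/'s Oral Cavity gives precisely the feature bundle of [b].
Features on which the two segments disagree outside Oral Cavity, such as [voice], [spread glottis], are unchanged — nothing dominating them spread, and Oral Cavity is the minimal sufficient constituent.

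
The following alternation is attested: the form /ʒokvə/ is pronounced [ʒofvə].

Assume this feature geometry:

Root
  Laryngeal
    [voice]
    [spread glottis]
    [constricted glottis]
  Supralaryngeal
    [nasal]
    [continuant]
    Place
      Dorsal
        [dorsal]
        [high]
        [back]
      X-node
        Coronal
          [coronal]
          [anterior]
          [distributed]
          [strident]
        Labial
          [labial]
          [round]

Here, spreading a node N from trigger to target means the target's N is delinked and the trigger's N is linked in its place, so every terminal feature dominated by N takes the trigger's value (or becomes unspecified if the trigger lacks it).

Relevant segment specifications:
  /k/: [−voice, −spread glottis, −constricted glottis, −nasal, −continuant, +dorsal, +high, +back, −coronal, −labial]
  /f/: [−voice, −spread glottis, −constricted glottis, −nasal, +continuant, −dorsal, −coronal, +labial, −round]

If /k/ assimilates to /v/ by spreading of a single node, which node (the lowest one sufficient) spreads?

Feature comparison: [continuant], [labial], [round], [dorsal], [high], [back] differ between /k/ and [f]; the remaining terminals match.
The smallest constituent containing every changed terminal is Supralaryngeal — each of its daughters lacks at least one of the affected features.
If Supralaryngeal spreads, every terminal under it takes /v/'s value, producing [f] as observed.
Since [voice] is preserved even though /v/ disagrees there, no node above Supralaryngeal spread.

Supralaryngeal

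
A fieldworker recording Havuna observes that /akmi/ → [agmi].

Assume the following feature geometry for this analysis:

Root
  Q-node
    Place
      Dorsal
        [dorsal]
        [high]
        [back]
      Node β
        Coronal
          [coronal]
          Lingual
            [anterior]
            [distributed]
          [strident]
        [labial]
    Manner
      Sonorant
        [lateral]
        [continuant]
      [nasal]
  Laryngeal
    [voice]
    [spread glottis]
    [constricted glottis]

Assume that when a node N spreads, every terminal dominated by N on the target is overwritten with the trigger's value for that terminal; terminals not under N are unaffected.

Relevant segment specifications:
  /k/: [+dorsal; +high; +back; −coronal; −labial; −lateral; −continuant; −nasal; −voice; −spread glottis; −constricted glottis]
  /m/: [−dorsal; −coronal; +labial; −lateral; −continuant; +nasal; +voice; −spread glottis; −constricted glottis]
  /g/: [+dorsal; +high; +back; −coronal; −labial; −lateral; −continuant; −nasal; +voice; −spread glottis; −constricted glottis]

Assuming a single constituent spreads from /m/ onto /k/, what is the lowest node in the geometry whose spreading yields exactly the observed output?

[voice]

/k/ and [g] differ in [voice]; every other specified feature is identical.
Only a single terminal changes, and /m/ supplies the new value, so [voice] itself is the minimal spreading constituent.
[dorsal], [labial] stay as in /k/ although /m/ differs there, so no node dominating them spread; among the remaining candidates [voice] is the lowest that derives the output.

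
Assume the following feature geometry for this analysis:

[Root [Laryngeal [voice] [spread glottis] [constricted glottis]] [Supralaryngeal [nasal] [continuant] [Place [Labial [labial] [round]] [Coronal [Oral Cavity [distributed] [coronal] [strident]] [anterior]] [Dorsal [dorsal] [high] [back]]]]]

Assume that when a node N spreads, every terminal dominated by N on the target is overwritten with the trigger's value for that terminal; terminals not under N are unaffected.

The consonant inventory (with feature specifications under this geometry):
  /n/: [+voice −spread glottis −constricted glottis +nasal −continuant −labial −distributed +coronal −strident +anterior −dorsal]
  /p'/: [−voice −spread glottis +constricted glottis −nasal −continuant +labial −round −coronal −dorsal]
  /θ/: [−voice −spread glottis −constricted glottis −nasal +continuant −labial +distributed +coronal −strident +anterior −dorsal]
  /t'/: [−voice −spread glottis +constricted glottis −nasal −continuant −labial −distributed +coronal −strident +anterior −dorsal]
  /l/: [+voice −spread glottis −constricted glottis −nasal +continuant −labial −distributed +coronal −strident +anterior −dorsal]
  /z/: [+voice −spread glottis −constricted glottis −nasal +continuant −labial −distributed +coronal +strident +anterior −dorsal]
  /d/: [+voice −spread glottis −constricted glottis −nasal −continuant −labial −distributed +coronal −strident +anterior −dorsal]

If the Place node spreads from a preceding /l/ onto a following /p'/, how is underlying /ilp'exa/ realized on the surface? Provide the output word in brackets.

[ilt'exa]

The Place node dominates the terminals [labial], [round], [distributed], [coronal], [strident], [anterior], [dorsal], [high], [back].
After delinking /p'/'s Place and linking /l/'s, the affected terminals become [−labial], [−distributed], [+coronal], [−strident], [+anterior], [−dorsal]; [voice], [spread glottis], [constricted glottis], … (outside Place) are retained from /p'/.
This feature bundle is that of [t'], so /ilp'exa/ surfaces as [ilt'exa].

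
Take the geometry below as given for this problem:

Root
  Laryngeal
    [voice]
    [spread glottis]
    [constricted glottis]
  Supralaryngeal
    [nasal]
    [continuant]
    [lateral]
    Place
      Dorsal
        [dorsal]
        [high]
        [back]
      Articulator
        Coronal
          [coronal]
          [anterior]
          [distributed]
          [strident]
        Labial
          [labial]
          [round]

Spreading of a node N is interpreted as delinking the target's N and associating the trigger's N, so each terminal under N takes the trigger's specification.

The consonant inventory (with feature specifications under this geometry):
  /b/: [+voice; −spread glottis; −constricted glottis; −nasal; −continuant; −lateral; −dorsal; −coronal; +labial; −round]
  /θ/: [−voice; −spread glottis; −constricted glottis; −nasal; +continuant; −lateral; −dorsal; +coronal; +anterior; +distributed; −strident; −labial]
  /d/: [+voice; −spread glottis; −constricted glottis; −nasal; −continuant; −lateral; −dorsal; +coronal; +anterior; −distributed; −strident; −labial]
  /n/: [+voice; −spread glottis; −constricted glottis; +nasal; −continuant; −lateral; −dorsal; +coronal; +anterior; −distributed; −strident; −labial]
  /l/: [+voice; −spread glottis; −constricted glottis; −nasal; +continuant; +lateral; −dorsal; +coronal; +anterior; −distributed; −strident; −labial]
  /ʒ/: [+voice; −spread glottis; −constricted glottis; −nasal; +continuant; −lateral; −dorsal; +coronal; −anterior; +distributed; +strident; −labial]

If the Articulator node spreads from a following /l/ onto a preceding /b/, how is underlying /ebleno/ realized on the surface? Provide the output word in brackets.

Terminals under Articulator in this geometry: [coronal], [anterior], [distributed], [strident], [labial], [round].
The target acquires /l/'s values for everything under Articulator — [+coronal], [+anterior], [−distributed], [−strident], [−labial] — while keeping its own [voice], [spread glottis], [constricted glottis], ….
The resulting bundle matches /d/ in the inventory; substituting it for /b/ gives [edleno].

[edleno]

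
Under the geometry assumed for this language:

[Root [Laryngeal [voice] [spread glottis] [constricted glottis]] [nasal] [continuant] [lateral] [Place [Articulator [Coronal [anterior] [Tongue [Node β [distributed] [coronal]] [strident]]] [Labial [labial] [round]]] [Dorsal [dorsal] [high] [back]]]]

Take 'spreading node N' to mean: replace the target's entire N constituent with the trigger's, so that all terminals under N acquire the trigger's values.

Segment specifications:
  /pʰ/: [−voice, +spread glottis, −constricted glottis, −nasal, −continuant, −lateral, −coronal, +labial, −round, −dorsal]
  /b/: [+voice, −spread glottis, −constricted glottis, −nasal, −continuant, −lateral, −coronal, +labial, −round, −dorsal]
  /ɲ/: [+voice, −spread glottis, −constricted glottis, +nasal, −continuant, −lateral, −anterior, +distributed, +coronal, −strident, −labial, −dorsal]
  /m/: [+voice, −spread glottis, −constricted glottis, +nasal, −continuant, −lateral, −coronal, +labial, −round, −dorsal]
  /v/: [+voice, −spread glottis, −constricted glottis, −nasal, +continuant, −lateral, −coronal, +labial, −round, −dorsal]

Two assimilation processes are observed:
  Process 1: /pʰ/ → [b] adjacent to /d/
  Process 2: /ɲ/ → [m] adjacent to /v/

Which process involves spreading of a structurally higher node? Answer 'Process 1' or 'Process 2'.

Process 1

In Process 1, [voice], [spread glottis] change, so the minimal spreading node is Laryngeal at depth 1.
Process 2: the features that change are [labial], [round], [coronal], [anterior], [distributed], [strident]; the minimal node is Articulator (depth 2).
Depth 1 < depth 2; Process 1 involves the structurally higher constituent Laryngeal.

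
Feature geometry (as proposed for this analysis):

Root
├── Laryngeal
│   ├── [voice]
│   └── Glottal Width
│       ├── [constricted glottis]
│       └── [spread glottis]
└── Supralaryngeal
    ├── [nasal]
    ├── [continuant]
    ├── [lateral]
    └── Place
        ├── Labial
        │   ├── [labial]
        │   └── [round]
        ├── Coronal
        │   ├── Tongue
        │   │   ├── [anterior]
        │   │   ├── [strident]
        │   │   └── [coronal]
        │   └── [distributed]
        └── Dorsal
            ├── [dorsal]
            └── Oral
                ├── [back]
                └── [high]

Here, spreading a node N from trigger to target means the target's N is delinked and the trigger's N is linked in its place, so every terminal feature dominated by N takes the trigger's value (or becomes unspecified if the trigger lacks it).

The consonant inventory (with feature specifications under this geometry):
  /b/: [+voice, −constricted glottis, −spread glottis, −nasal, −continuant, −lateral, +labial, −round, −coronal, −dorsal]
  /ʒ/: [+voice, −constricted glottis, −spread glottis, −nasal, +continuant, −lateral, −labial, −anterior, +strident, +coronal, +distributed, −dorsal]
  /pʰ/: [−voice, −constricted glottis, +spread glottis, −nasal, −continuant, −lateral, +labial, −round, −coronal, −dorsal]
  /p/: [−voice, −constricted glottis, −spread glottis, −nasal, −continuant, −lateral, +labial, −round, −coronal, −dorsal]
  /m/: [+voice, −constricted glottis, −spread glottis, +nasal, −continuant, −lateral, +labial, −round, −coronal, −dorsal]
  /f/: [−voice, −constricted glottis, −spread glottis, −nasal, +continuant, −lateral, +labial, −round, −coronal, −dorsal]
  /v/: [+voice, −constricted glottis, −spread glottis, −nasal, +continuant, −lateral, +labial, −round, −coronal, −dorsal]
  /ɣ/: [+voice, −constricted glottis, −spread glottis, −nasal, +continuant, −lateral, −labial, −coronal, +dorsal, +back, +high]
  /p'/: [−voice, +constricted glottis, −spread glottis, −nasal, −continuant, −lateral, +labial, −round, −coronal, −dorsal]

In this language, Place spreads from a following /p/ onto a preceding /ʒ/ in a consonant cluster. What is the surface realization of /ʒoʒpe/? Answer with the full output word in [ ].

Terminals under Place in this geometry: [labial], [round], [anterior], [strident], [coronal], [distributed], [dorsal], [back], [high].
The target acquires /p/'s values for everything under Place — [+labial], [−round], [−coronal], [−dorsal] — while keeping its own [voice], [constricted glottis], [spread glottis], ….
This feature bundle is that of [v], so /ʒoʒpe/ surfaces as [ʒovpe].

[ʒovpe]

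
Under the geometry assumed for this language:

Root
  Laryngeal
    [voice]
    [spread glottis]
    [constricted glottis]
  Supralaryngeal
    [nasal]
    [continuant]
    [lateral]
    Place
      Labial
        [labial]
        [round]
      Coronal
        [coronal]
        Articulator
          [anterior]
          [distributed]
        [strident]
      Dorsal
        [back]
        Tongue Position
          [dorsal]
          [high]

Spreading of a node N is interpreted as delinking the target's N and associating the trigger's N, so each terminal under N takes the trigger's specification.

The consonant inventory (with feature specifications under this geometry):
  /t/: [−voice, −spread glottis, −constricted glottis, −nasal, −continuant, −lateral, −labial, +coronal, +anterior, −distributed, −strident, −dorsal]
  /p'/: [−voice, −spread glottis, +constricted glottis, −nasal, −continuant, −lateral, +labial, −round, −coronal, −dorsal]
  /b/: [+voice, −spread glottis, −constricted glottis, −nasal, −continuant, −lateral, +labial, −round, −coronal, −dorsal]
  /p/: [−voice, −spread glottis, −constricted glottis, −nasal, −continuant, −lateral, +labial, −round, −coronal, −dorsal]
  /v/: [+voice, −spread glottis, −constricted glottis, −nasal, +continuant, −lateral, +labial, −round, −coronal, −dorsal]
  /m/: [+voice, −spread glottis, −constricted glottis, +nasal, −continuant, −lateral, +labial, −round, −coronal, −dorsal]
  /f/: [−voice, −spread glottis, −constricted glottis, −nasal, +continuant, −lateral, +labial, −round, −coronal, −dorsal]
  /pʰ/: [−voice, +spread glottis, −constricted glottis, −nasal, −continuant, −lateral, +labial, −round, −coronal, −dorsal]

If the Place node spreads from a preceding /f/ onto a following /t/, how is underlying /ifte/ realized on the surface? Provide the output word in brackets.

Place immediately or transitively dominates [labial], [round], [coronal], [anterior], [distributed], [strident], [back], [dorsal], [high].
After delinking /t/'s Place and linking /f/'s, the affected terminals become [+labial], [−round], [−coronal], [−dorsal]; [voice], [spread glottis], [constricted glottis], … (outside Place) are retained from /t/.
Among the inventory, only /p/ has exactly this specification, giving the surface form [ifpe].

[ifpe]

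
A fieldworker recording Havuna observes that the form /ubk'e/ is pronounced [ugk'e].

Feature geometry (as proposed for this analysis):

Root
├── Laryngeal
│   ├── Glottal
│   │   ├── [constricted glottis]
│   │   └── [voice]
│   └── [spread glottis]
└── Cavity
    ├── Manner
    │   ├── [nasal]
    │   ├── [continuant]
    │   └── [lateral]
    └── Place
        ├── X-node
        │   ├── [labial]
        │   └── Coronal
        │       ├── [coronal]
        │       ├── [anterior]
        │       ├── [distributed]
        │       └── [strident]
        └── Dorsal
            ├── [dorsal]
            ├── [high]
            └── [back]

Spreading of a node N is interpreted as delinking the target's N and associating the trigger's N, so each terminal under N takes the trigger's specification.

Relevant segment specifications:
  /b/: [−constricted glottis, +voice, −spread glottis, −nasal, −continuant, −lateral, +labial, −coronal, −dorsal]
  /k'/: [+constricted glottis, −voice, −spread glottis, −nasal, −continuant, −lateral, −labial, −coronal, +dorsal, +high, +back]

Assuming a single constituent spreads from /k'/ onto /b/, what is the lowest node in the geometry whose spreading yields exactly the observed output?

Comparing /b/ with its surface form [g], the features that change are [labial], [dorsal], [high], [back].
The smallest constituent containing every changed terminal is Place — each of its daughters lacks at least one of the affected features.
Delinking /b/'s Place and associating /k'/'s Place gives precisely the feature bundle of [g].
[voice], [constricted glottis] stay as in /b/ although /k'/ differs there, so no node dominating them spread; among the remaining candidates Place is the lowest that derives the output.

Place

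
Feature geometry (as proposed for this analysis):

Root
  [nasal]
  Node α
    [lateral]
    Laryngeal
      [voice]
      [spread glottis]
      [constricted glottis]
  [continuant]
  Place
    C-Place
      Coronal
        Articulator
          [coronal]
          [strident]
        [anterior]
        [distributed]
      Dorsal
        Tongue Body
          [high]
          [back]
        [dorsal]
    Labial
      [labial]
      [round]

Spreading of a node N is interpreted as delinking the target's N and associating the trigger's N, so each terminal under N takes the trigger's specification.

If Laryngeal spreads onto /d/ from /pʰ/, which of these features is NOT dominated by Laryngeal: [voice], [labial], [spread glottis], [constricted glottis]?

The terminals dominated by Laryngeal are [voice], [spread glottis], [constricted glottis].
Spreading Laryngeal replaces [voice], [spread glottis], [constricted glottis] with the trigger's values, since each sits inside the Laryngeal constituent.
[labial] attaches under Labial, not under Laryngeal, so /d/ retains its own value for [labial].

[labial]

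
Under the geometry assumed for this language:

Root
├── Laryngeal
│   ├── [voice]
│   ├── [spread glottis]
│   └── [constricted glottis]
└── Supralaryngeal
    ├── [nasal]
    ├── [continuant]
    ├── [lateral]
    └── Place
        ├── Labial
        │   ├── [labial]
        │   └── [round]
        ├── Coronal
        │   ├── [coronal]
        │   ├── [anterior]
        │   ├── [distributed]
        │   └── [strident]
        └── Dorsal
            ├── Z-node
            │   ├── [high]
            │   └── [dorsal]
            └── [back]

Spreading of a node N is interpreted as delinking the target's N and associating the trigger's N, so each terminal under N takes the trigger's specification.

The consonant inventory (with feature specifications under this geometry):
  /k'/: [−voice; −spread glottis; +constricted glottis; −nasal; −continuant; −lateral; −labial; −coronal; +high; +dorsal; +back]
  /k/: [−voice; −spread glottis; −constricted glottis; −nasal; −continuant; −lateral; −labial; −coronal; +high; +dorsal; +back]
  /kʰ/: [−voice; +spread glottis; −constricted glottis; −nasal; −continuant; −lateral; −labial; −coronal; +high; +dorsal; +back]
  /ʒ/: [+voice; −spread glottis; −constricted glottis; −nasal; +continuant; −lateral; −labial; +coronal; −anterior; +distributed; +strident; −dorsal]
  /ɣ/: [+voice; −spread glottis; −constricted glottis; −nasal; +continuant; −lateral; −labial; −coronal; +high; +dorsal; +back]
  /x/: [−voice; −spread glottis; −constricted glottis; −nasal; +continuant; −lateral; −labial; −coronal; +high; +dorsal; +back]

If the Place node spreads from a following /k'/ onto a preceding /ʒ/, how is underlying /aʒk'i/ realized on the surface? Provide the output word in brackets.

[aɣk'i]

The Place node dominates the terminals [labial], [round], [coronal], [anterior], [distributed], [strident], [high], [dorsal], [back].
Spreading Place from /k'/ onto /ʒ/ replaces those values with /k'/'s: [−labial], [−coronal], [+high], [+dorsal], [+back]. Features outside Place ([voice], [spread glottis], [constricted glottis], …) stay as in /ʒ/.
Among the inventory, only /ɣ/ has exactly this specification, giving the surface form [aɣk'i].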